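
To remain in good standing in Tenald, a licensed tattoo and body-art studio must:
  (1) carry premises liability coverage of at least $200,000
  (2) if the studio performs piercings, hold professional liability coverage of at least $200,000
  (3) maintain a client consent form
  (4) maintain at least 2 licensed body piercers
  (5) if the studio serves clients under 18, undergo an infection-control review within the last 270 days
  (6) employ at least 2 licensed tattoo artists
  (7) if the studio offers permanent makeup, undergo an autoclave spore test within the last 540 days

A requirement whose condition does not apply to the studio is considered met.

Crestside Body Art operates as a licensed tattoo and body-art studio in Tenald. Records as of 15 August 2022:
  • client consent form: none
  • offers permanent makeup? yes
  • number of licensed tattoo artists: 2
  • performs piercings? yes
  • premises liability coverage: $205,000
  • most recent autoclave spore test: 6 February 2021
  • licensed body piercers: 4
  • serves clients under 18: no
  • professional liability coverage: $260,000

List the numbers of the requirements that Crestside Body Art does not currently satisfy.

1. premises liability coverage $205,000 ≥ $200,000 → met
2. condition 'performs piercings' holds; professional liability coverage $260,000 ≥ $200,000 → met
3. client consent form absent → not met
4. licensed body piercers 4 ≥ 2 → met
5. condition 'serves clients under 18' does not hold → requirement n/a → met
6. licensed tattoo artists 2 ≥ 2 → met
7. condition 'offers permanent makeup' holds; autoclave spore test 555 days ago vs limit 540 → not met
Not met: 3, 7

3, 7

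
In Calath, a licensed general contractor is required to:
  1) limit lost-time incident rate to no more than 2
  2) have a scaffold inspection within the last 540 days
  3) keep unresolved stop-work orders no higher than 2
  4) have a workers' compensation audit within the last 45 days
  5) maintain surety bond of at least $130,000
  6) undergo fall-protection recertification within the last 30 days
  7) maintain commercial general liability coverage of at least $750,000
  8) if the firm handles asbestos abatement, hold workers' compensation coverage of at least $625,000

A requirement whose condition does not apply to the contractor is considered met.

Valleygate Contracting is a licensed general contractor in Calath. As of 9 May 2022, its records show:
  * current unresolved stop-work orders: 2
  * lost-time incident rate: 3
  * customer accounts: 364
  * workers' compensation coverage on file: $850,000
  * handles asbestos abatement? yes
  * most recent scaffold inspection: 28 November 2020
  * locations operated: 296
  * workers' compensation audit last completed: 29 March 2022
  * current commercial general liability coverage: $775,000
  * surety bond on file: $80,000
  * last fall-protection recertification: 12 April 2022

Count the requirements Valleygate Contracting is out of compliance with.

1. lost-time incident rate 3 > 2 → not met
2. scaffold inspection 527 days ago vs limit 540 → met
3. unresolved stop-work orders 2 ≤ 2 → met
4. workers' compensation audit 41 days ago vs limit 45 → met
5. surety bond $80,000 < $130,000 → not met
6. fall-protection recertification 27 days ago vs limit 30 → met
7. commercial general liability coverage $775,000 ≥ $750,000 → met
8. condition 'handles asbestos abatement' holds; workers' compensation coverage $850,000 ≥ $625,000 → met
Not met: 2 of 8

2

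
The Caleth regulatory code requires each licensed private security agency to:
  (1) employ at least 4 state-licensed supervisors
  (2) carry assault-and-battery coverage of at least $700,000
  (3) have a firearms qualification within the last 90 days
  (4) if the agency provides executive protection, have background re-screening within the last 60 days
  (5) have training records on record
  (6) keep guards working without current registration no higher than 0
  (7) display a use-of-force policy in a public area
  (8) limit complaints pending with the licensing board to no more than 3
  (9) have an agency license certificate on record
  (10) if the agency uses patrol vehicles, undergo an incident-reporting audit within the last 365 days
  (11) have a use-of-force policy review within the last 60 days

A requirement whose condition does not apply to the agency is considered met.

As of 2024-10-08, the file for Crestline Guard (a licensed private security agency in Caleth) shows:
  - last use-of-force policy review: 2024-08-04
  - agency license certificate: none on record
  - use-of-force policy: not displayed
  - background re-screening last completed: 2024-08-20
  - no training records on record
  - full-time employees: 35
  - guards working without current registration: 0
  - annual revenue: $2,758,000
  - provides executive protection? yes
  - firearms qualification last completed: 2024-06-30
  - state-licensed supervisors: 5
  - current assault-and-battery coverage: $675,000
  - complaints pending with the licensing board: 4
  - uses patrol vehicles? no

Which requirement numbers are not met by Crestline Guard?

2, 3, 5, 7, 8, 9, 11

1. state-licensed supervisors 5 ≥ 4 → met
2. assault-and-battery coverage $675,000 < $700,000 → not met
3. firearms qualification 100 days ago vs limit 90 → not met
4. condition 'provides executive protection' holds; background re-screening 49 days ago vs limit 60 → met
5. training records absent → not met
6. guards working without current registration 0 ≤ 0 → met
7. use-of-force policy absent → not met
8. complaints pending with the licensing board 4 > 3 → not met
9. agency license certificate absent → not met
10. condition 'uses patrol vehicles' does not hold → requirement n/a → met
11. use-of-force policy review 65 days ago vs limit 60 → not met
Not met: 2, 3, 5, 7, 8, 9, 11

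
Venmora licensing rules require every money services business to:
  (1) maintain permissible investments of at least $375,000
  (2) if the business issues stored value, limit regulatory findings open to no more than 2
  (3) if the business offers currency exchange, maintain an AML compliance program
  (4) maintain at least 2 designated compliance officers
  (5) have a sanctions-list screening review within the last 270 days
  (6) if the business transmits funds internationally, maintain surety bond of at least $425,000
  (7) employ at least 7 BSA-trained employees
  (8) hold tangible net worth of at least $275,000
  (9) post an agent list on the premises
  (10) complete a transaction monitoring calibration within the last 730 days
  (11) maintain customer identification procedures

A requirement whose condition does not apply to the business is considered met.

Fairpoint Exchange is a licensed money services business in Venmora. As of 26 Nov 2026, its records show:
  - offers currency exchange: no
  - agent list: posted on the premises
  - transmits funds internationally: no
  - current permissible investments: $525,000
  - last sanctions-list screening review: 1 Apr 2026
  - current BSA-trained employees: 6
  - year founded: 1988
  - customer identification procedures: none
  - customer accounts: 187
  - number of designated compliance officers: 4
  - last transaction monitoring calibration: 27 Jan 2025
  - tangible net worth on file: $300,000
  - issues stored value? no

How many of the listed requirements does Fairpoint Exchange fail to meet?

2

1. permissible investments $525,000 ≥ $375,000 → met
2. condition 'issues stored value' does not hold → requirement n/a → met
3. condition 'offers currency exchange' does not hold → requirement n/a → met
4. designated compliance officers 4 ≥ 2 → met
5. sanctions-list screening review 239 days ago vs limit 270 → met
6. condition 'transmits funds internationally' does not hold → requirement n/a → met
7. BSA-trained employees 6 < 7 → not met
8. tangible net worth $300,000 ≥ $275,000 → met
9. agent list present → met
10. transaction monitoring calibration 668 days ago vs limit 730 → met
11. customer identification procedures absent → not met
Not met: 2 of 11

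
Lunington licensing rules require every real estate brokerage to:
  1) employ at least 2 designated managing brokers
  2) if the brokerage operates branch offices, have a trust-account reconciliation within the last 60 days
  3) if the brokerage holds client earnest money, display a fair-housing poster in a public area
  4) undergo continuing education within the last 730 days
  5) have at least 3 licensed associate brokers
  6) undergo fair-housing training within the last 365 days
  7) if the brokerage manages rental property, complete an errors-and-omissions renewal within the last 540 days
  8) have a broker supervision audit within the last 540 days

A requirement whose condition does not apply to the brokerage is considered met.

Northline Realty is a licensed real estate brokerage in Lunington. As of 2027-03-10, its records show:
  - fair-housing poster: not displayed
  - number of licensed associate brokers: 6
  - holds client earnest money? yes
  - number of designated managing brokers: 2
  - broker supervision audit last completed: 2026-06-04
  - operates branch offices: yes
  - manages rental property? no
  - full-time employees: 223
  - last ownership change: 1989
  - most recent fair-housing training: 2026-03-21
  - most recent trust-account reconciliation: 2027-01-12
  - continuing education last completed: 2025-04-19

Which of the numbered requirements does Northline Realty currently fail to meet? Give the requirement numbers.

1. designated managing brokers 2 ≥ 2 → met
2. condition 'operates branch offices' holds; trust-account reconciliation 57 days ago vs limit 60 → met
3. condition 'holds client earnest money' holds; fair-housing poster absent → not met
4. continuing education 690 days ago vs limit 730 → met
5. licensed associate brokers 6 ≥ 3 → met
6. fair-housing training 354 days ago vs limit 365 → met
7. condition 'manages rental property' does not hold → requirement n/a → met
8. broker supervision audit 279 days ago vs limit 540 → met
Not met: 3

3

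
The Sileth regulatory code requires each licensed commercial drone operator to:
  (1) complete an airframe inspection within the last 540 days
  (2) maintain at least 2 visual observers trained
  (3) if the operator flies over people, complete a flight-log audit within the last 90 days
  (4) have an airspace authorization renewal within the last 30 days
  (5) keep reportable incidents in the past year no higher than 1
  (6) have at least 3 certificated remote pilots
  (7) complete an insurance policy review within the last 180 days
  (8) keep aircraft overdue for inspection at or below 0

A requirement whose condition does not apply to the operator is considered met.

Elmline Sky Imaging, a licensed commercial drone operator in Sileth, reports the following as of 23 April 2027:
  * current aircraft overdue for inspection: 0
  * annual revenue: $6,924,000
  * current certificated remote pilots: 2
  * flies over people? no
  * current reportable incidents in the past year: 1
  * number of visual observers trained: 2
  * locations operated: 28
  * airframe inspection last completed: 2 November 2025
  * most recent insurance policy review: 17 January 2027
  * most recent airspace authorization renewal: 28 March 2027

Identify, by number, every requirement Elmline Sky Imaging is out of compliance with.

1. airframe inspection 537 days ago vs limit 540 → met
2. visual observers trained 2 ≥ 2 → met
3. condition 'flies over people' does not hold → requirement n/a → met
4. airspace authorization renewal 26 days ago vs limit 30 → met
5. reportable incidents in the past year 1 ≤ 1 → met
6. certificated remote pilots 2 < 3 → not met
7. insurance policy review 96 days ago vs limit 180 → met
8. aircraft overdue for inspection 0 ≤ 0 → met
Not met: 6

6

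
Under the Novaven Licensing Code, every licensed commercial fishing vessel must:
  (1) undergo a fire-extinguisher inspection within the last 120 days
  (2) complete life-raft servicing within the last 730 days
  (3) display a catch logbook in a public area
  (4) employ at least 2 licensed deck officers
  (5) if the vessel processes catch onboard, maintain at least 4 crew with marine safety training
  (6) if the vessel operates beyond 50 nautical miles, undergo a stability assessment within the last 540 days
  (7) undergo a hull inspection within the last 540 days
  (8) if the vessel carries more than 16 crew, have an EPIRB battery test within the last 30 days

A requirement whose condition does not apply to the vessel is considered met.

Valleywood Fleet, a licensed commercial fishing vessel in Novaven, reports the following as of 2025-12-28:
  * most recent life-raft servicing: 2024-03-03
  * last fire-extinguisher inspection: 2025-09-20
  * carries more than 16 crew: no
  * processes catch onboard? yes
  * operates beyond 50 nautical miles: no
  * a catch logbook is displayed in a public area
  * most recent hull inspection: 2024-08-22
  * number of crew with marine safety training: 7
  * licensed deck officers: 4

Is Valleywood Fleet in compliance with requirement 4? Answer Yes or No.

4. licensed deck officers 4 ≥ 2 → met

Yes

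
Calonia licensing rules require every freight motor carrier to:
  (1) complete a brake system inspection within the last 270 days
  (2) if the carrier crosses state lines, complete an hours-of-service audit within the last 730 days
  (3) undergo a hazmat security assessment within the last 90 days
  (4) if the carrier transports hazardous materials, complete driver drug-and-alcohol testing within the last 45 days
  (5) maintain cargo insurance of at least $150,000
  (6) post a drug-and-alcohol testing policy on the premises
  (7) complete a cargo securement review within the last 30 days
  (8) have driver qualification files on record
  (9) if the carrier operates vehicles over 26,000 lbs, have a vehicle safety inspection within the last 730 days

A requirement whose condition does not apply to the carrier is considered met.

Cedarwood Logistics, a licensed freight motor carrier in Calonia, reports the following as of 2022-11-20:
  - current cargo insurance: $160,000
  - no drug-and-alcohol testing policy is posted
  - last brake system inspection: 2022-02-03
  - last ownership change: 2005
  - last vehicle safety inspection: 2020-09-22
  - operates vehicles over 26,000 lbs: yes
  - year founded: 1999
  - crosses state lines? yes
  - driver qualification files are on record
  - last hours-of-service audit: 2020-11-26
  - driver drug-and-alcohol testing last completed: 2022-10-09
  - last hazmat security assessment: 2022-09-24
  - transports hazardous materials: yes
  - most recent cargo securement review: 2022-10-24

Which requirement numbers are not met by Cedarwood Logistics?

1, 6, 9

1. brake system inspection 290 days ago vs limit 270 → not met
2. condition 'crosses state lines' holds; hours-of-service audit 724 days ago vs limit 730 → met
3. hazmat security assessment 57 days ago vs limit 90 → met
4. condition 'transports hazardous materials' holds; driver drug-and-alcohol testing 42 days ago vs limit 45 → met
5. cargo insurance $160,000 ≥ $150,000 → met
6. drug-and-alcohol testing policy absent → not met
7. cargo securement review 27 days ago vs limit 30 → met
8. driver qualification files present → met
9. condition 'operates vehicles over 26,000 lbs' holds; vehicle safety inspection 789 days ago vs limit 730 → not met
Not met: 1, 6, 9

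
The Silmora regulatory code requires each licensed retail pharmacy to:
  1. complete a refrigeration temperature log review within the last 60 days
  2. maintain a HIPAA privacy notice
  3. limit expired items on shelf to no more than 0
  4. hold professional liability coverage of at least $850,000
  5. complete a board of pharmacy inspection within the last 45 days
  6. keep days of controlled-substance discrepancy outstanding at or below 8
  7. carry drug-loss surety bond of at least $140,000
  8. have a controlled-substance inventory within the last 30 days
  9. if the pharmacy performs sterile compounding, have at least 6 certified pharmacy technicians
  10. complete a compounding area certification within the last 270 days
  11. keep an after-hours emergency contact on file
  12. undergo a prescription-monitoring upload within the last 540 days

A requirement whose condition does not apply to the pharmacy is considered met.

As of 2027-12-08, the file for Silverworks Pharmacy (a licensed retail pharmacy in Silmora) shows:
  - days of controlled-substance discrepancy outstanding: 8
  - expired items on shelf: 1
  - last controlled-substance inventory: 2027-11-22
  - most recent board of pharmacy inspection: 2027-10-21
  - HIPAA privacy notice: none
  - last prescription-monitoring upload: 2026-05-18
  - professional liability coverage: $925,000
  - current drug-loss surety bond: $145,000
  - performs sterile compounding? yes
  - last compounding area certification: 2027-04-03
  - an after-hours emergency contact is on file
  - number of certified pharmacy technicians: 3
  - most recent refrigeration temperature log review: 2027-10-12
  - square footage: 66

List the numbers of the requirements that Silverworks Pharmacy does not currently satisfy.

2, 3, 5, 9, 12

1. refrigeration temperature log review 57 days ago vs limit 60 → met
2. HIPAA privacy notice absent → not met
3. expired items on shelf 1 > 0 → not met
4. professional liability coverage $925,000 ≥ $850,000 → met
5. board of pharmacy inspection 48 days ago vs limit 45 → not met
6. days of controlled-substance discrepancy outstanding 8 ≤ 8 → met
7. drug-loss surety bond $145,000 ≥ $140,000 → met
8. controlled-substance inventory 16 days ago vs limit 30 → met
9. condition 'performs sterile compounding' holds; certified pharmacy technicians 3 < 6 → not met
10. compounding area certification 249 days ago vs limit 270 → met
11. after-hours emergency contact present → met
12. prescription-monitoring upload 569 days ago vs limit 540 → not met
Not met: 2, 3, 5, 9, 12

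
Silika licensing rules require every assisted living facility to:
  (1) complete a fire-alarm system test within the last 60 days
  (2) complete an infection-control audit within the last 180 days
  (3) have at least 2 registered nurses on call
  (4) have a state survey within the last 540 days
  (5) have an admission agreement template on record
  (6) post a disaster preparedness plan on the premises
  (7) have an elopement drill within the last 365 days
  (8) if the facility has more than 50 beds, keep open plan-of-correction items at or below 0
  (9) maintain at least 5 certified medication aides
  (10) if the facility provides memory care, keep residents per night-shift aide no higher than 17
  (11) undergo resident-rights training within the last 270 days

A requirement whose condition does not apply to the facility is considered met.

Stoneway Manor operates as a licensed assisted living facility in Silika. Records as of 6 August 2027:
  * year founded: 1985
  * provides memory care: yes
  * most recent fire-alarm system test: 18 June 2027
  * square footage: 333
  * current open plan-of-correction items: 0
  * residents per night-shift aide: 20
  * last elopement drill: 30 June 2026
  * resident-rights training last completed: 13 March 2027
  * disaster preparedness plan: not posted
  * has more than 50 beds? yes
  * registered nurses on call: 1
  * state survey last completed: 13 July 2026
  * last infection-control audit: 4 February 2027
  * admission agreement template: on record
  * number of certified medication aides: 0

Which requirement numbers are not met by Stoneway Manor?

1. fire-alarm system test 49 days ago vs limit 60 → met
2. infection-control audit 183 days ago vs limit 180 → not met
3. registered nurses on call 1 < 2 → not met
4. state survey 389 days ago vs limit 540 → met
5. admission agreement template present → met
6. disaster preparedness plan absent → not met
7. elopement drill 402 days ago vs limit 365 → not met
8. condition 'has more than 50 beds' holds; open plan-of-correction items 0 ≤ 0 → met
9. certified medication aides 0 < 5 → not met
10. condition 'provides memory care' holds; residents per night-shift aide 20 > 17 → not met
11. resident-rights training 146 days ago vs limit 270 → met
Not met: 2, 3, 6, 7, 9, 10

2, 3, 6, 7, 9, 10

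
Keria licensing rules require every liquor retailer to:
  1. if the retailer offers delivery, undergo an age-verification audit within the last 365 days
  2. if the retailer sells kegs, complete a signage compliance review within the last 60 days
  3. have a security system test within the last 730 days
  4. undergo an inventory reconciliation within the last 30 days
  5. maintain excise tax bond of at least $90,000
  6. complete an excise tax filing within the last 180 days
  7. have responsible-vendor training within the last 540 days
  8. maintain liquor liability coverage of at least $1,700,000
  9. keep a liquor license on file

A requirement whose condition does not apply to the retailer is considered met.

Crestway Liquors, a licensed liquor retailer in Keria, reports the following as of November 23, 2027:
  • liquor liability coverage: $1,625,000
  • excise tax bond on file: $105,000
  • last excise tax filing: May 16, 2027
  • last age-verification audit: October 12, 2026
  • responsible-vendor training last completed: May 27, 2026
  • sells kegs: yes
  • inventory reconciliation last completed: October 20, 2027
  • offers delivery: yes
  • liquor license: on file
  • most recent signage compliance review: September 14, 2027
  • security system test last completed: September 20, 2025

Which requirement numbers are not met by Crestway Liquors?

1. condition 'offers delivery' holds; age-verification audit 407 days ago vs limit 365 → not met
2. condition 'sells kegs' holds; signage compliance review 70 days ago vs limit 60 → not met
3. security system test 794 days ago vs limit 730 → not met
4. inventory reconciliation 34 days ago vs limit 30 → not met
5. excise tax bond $105,000 ≥ $90,000 → met
6. excise tax filing 191 days ago vs limit 180 → not met
7. responsible-vendor training 545 days ago vs limit 540 → not met
8. liquor liability coverage $1,625,000 < $1,700,000 → not met
9. liquor license present → met
Not met: 1, 2, 3, 4, 6, 7, 8

1, 2, 3, 4, 6, 7, 8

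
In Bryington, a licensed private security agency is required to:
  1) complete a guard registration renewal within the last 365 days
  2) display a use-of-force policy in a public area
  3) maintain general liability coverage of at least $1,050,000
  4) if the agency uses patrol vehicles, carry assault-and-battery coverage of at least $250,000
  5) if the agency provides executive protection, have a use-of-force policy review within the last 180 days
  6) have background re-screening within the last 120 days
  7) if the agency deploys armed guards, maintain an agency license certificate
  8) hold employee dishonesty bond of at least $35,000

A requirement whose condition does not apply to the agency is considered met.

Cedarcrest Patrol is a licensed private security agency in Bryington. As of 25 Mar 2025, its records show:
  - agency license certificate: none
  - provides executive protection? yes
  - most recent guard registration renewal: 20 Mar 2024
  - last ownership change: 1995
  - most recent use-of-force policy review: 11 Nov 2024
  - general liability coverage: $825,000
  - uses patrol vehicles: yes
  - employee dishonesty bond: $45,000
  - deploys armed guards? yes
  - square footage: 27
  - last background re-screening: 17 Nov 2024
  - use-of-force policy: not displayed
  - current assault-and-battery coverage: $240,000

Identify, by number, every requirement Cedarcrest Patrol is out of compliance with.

1, 2, 3, 4, 6, 7

1. guard registration renewal 370 days ago vs limit 365 → not met
2. use-of-force policy absent → not met
3. general liability coverage $825,000 < $1,050,000 → not met
4. condition 'uses patrol vehicles' holds; assault-and-battery coverage $240,000 < $250,000 → not met
5. condition 'provides executive protection' holds; use-of-force policy review 134 days ago vs limit 180 → met
6. background re-screening 128 days ago vs limit 120 → not met
7. condition 'deploys armed guards' holds; agency license certificate absent → not met
8. employee dishonesty bond $45,000 ≥ $35,000 → met
Not met: 1, 2, 3, 4, 6, 7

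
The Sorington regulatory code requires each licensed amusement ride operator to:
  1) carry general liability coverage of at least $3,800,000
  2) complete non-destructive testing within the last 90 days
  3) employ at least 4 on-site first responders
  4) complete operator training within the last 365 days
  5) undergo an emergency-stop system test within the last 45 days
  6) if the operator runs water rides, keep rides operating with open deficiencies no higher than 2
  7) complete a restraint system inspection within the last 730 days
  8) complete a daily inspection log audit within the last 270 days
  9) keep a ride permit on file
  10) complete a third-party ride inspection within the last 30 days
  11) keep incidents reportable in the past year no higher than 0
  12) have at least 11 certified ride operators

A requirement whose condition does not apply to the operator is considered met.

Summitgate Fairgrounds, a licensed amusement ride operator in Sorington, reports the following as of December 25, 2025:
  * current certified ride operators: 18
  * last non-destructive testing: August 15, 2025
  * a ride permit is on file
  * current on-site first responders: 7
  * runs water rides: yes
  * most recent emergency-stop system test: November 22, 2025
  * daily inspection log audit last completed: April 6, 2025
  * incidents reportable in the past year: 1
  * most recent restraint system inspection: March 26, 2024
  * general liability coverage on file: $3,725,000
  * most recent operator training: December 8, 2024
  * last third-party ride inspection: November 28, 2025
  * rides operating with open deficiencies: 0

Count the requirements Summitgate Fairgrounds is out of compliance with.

1. general liability coverage $3,725,000 < $3,800,000 → not met
2. non-destructive testing 132 days ago vs limit 90 → not met
3. on-site first responders 7 ≥ 4 → met
4. operator training 382 days ago vs limit 365 → not met
5. emergency-stop system test 33 days ago vs limit 45 → met
6. condition 'runs water rides' holds; rides operating with open deficiencies 0 ≤ 2 → met
7. restraint system inspection 639 days ago vs limit 730 → met
8. daily inspection log audit 263 days ago vs limit 270 → met
9. ride permit present → met
10. third-party ride inspection 27 days ago vs limit 30 → met
11. incidents reportable in the past year 1 > 0 → not met
12. certified ride operators 18 ≥ 11 → met
Not met: 4 of 12

4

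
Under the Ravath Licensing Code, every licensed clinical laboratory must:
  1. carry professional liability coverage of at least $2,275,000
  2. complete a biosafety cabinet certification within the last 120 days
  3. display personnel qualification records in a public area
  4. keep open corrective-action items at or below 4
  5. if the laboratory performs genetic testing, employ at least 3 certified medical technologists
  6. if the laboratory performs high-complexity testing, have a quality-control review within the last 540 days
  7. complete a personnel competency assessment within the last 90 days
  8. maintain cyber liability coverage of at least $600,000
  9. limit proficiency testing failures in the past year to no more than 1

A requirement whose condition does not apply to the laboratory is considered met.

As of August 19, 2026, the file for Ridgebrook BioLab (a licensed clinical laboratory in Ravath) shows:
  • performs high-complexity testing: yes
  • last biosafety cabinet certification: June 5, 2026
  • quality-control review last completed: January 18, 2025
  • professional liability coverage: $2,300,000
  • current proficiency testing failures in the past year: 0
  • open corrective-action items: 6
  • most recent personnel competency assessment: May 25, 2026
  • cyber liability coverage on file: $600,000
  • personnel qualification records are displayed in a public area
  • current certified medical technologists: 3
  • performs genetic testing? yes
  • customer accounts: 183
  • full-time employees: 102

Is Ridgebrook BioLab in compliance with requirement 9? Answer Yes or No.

Yes

9. proficiency testing failures in the past year 0 ≤ 1 → met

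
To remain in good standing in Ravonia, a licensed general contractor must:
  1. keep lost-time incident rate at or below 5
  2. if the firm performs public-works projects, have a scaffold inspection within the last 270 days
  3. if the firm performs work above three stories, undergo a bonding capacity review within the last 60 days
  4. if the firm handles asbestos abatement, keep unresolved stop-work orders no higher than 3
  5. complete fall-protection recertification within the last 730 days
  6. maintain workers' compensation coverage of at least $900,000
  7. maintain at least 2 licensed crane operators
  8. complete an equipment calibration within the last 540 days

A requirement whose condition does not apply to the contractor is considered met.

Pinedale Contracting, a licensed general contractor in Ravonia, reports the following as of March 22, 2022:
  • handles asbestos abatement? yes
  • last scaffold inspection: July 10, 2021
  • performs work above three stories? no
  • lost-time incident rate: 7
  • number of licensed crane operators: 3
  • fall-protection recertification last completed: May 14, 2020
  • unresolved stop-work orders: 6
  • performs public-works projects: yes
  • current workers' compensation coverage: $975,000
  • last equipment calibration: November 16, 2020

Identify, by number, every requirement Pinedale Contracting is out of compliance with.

1. lost-time incident rate 7 > 5 → not met
2. condition 'performs public-works projects' holds; scaffold inspection 255 days ago vs limit 270 → met
3. condition 'performs work above three stories' does not hold → requirement n/a → met
4. condition 'handles asbestos abatement' holds; unresolved stop-work orders 6 > 3 → not met
5. fall-protection recertification 677 days ago vs limit 730 → met
6. workers' compensation coverage $975,000 ≥ $900,000 → met
7. licensed crane operators 3 ≥ 2 → met
8. equipment calibration 491 days ago vs limit 540 → met
Not met: 1, 4

1, 4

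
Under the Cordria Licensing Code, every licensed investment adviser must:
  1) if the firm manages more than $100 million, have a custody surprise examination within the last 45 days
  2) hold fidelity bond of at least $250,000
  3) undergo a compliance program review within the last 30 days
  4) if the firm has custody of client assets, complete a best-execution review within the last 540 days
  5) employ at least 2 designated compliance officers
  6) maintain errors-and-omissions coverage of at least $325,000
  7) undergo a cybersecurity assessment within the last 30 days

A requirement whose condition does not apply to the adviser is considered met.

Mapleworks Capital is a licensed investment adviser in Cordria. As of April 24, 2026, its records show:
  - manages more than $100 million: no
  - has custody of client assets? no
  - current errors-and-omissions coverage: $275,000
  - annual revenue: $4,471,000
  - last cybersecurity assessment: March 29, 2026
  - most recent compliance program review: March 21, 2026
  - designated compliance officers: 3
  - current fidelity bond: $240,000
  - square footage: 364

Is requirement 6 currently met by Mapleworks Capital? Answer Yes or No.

6. errors-and-omissions coverage $275,000 < $325,000 → not met

No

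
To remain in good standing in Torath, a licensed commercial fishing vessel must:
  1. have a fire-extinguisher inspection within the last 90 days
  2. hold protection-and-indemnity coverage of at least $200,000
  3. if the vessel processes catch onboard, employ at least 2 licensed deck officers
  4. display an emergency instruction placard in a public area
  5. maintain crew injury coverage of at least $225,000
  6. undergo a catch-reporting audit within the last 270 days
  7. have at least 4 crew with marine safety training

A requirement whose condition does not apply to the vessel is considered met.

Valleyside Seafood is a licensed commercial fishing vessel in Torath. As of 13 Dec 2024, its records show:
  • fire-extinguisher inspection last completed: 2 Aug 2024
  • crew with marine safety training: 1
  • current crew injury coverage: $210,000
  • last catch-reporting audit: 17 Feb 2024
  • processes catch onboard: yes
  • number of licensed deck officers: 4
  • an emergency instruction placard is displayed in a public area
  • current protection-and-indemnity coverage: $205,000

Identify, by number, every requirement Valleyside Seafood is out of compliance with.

1. fire-extinguisher inspection 133 days ago vs limit 90 → not met
2. protection-and-indemnity coverage $205,000 ≥ $200,000 → met
3. condition 'processes catch onboard' holds; licensed deck officers 4 ≥ 2 → met
4. emergency instruction placard present → met
5. crew injury coverage $210,000 < $225,000 → not met
6. catch-reporting audit 300 days ago vs limit 270 → not met
7. crew with marine safety training 1 < 4 → not met
Not met: 1, 5, 6, 7

1, 5, 6, 7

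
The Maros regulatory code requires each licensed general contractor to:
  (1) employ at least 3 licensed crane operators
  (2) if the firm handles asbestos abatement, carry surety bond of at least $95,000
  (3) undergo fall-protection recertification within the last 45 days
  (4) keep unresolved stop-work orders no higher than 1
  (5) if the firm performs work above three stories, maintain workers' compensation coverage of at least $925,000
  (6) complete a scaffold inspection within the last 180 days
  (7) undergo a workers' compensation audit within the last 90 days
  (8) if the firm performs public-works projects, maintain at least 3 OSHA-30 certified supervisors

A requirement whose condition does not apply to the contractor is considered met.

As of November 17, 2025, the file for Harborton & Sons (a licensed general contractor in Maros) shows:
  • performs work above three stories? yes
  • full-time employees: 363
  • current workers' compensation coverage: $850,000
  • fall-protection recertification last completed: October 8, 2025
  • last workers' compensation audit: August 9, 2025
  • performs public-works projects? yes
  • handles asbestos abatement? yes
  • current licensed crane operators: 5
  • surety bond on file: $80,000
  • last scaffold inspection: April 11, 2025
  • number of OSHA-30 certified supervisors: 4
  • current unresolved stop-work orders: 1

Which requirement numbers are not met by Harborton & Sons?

1. licensed crane operators 5 ≥ 3 → met
2. condition 'handles asbestos abatement' holds; surety bond $80,000 < $95,000 → not met
3. fall-protection recertification 40 days ago vs limit 45 → met
4. unresolved stop-work orders 1 ≤ 1 → met
5. condition 'performs work above three stories' holds; workers' compensation coverage $850,000 < $925,000 → not met
6. scaffold inspection 220 days ago vs limit 180 → not met
7. workers' compensation audit 100 days ago vs limit 90 → not met
8. condition 'performs public-works projects' holds; OSHA-30 certified supervisors 4 ≥ 3 → met
Not met: 2, 5, 6, 7

2, 5, 6, 7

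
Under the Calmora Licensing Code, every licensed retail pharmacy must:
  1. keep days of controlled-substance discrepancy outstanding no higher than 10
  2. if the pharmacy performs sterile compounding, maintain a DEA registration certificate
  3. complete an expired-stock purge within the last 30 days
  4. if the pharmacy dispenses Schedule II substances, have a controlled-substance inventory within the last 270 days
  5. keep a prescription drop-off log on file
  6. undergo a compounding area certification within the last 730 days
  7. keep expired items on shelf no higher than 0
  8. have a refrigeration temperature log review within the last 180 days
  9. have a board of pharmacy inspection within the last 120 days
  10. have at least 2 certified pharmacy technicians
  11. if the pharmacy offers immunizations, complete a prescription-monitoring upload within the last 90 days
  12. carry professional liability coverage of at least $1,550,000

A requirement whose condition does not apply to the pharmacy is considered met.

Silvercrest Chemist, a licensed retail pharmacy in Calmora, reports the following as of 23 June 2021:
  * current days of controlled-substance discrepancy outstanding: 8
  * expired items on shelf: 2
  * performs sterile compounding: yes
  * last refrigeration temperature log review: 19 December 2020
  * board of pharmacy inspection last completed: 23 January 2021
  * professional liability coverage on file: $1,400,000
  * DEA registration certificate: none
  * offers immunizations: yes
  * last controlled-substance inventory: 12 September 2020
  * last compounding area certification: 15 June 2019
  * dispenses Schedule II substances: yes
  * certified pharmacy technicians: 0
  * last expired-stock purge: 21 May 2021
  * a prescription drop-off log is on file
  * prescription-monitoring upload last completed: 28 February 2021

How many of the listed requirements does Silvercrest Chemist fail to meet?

10

1. days of controlled-substance discrepancy outstanding 8 ≤ 10 → met
2. condition 'performs sterile compounding' holds; DEA registration certificate absent → not met
3. expired-stock purge 33 days ago vs limit 30 → not met
4. condition 'dispenses Schedule II substances' holds; controlled-substance inventory 284 days ago vs limit 270 → not met
5. prescription drop-off log present → met
6. compounding area certification 739 days ago vs limit 730 → not met
7. expired items on shelf 2 > 0 → not met
8. refrigeration temperature log review 186 days ago vs limit 180 → not met
9. board of pharmacy inspection 151 days ago vs limit 120 → not met
10. certified pharmacy technicians 0 < 2 → not met
11. condition 'offers immunizations' holds; prescription-monitoring upload 115 days ago vs limit 90 → not met
12. professional liability coverage $1,400,000 < $1,550,000 → not met
Not met: 10 of 12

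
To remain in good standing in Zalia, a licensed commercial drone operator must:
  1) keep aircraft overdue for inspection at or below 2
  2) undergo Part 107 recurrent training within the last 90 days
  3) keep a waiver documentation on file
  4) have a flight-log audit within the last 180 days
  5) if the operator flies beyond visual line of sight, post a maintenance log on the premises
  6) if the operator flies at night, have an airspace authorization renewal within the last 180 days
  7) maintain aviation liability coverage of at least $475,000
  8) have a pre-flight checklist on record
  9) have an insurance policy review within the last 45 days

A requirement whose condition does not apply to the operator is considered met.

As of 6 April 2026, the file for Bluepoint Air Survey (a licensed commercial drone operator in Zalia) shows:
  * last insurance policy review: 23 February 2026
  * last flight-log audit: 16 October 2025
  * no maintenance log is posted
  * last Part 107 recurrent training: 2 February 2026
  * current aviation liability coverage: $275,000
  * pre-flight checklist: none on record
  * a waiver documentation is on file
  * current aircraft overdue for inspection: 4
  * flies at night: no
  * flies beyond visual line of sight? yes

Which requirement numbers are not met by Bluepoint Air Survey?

1, 5, 7, 8

1. aircraft overdue for inspection 4 > 2 → not met
2. Part 107 recurrent training 63 days ago vs limit 90 → met
3. waiver documentation present → met
4. flight-log audit 172 days ago vs limit 180 → met
5. condition 'flies beyond visual line of sight' holds; maintenance log absent → not met
6. condition 'flies at night' does not hold → requirement n/a → met
7. aviation liability coverage $275,000 < $475,000 → not met
8. pre-flight checklist absent → not met
9. insurance policy review 42 days ago vs limit 45 → met
Not met: 1, 5, 7, 8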